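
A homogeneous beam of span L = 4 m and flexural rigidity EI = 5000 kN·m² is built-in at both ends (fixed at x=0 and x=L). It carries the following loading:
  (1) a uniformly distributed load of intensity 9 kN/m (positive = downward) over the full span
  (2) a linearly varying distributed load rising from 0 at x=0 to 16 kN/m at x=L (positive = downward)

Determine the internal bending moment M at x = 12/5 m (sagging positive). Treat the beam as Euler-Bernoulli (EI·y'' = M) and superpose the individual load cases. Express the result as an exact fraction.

Load 1 — uniform load w=9 kN/m over full span:
  M_1 = wLx/2 - wL²/12 - wx²/2 = 9·4·(12/5)/2 - 9·4²/12 - 9·(12/5)²/2 = 132/25 kN·m
Load 2 — triangular load w₀=16 kN/m (0→w₀ over full span):
  M_2 = 3w₀Lx/20 - w₀L²/30 - w₀x³/(6L) = 3·16·4·(12/5)/20 - 16·4²/30 - 16·(12/5)³/(6·4) = 1984/375 kN·m
Superposition: M = Σ M_i = 3964/375 kN·m ≈ 10.570667 kN·m

M(12/5) = 3964/375 kN·m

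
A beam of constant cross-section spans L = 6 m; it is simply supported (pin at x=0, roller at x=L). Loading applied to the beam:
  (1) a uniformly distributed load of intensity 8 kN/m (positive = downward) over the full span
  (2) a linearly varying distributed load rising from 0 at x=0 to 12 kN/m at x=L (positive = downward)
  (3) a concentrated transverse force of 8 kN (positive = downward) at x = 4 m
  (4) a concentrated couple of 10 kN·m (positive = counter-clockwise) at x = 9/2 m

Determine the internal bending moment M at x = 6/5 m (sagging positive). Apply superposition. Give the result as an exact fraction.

Load 1 — uniform load w=8 kN/m over full span:
  M_1 = wx(L-x)/2 = 8·(6/5)·(6-(6/5))/2 = 576/25 kN·m
Load 2 — triangular load w₀=12 kN/m (0→w₀ over full span):
  M_2 = w₀Lx/6 - w₀x³/(6L) = 12·6·(6/5)/6 - 12·(6/5)³/(6·6) = 1728/125 kN·m
Load 3 — point force P=8 kN at a=4 m (b=L-a=2):
  M_3 = Pbx/L  [x≤a] = 8·2·(6/5)/6 = 16/5 kN·m
Load 4 — applied couple M₀=10 kN·m at a=9/2 m (b=L-a=3/2):
  M_4 = M₀x/L  [x≤a] = 10·(6/5)/6 = 2 kN·m
Superposition: M = Σ M_i = 5258/125 kN·m ≈ 42.064000 kN·m

M(6/5) = 5258/125 kN·m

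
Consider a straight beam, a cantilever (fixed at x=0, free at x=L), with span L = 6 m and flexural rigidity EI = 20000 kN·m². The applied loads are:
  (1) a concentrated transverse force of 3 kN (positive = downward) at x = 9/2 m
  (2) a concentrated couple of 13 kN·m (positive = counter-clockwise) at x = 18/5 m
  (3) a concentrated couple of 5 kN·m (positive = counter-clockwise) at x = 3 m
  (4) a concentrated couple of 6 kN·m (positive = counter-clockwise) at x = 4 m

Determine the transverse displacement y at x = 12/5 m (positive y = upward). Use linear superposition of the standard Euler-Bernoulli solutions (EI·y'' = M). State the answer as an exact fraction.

Load 1 — point force P=3 kN at a=9/2 m (b=L-a=3/2):
  y_1 = -Px²(3a-x)/(6EI)  [x≤a] = -3·(12/5)²·(3·(9/2)-(12/5))/(6·20000) = -999/625000 m
Load 2 — applied couple M₀=13 kN·m at a=18/5 m (b=L-a=12/5):
  y_2 = M₀x²/(2EI)  [x≤a] = 13·(12/5)²/(2·20000) = 117/62500 m
Load 3 — applied couple M₀=5 kN·m at a=3 m (b=L-a=3):
  y_3 = M₀x²/(2EI)  [x≤a] = 5·(12/5)²/(2·20000) = 9/12500 m
Load 4 — applied couple M₀=6 kN·m at a=4 m (b=L-a=2):
  y_4 = M₀x²/(2EI)  [x≤a] = 6·(12/5)²/(2·20000) = 27/31250 m
Superposition: y = Σ y_i = 1161/625000 m ≈ 0.001858 m

y(12/5) = 1161/625000 m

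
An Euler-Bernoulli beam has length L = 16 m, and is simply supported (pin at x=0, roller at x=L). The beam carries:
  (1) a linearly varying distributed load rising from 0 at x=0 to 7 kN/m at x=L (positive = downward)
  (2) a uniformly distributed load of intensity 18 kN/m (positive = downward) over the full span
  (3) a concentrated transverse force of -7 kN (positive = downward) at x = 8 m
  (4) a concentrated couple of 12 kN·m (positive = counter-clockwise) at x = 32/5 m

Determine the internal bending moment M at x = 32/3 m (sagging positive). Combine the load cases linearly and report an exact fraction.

M(32/3) = 48596/81 kN·m

Load 1 — triangular load w₀=7 kN/m (0→w₀ over full span):
  M_1 = w₀Lx/6 - w₀x³/(6L) = 7·16·(32/3)/6 - 7·(32/3)³/(6·16) = 8960/81 kN·m
Load 2 — uniform load w=18 kN/m over full span:
  M_2 = wx(L-x)/2 = 18·(32/3)·(16-(32/3))/2 = 512 kN·m
Load 3 — point force P=-7 kN at a=8 m (b=L-a=8):
  M_3 = Pa(L-x)/L  [x>a] = (-7)·8·(16-(32/3))/16 = -56/3 kN·m
Load 4 — applied couple M₀=12 kN·m at a=32/5 m (b=L-a=48/5):
  M_4 = M₀x/L - M₀  [x>a] = 12·(32/3)/16 - 12 = -4 kN·m
Superposition: M = Σ M_i = 48596/81 kN·m ≈ 599.950617 kN·m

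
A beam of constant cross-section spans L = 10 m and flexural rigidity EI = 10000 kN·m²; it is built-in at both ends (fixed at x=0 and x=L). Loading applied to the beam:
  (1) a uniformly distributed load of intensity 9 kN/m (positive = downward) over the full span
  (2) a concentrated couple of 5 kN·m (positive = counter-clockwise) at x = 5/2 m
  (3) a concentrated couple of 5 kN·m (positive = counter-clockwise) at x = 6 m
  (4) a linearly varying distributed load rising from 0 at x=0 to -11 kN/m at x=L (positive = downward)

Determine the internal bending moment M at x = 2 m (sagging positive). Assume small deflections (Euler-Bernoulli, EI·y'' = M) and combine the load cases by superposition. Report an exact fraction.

Load 1 — uniform load w=9 kN/m over full span:
  M_1 = wLx/2 - wL²/12 - wx²/2 = 9·10·2/2 - 9·10²/12 - 9·2²/2 = -3 kN·m
Load 2 — applied couple M₀=5 kN·m at a=5/2 m (b=L-a=15/2):
  M_2 = R_Ax - M_A  [x≤a] with R_A=9/16, M_A=-15/16 = (9/16)·2 - (-15/16) = 33/16 kN·m
Load 3 — applied couple M₀=5 kN·m at a=6 m (b=L-a=4):
  M_3 = R_Ax - M_A  [x≤a] with R_A=18/25, M_A=8/5 = (18/25)·2 - (8/5) = -4/25 kN·m
Load 4 — triangular load w₀=-11 kN/m (0→w₀ over full span):
  M_4 = 3w₀Lx/20 - w₀L²/30 - w₀x³/(6L) = 3·(-11)·10·2/20 - (-11)·10²/30 - (-11)·2³/(6·10) = 77/15 kN·m
Superposition: M = Σ M_i = 4843/1200 kN·m ≈ 4.035833 kN·m

M(2) = 4843/1200 kN·m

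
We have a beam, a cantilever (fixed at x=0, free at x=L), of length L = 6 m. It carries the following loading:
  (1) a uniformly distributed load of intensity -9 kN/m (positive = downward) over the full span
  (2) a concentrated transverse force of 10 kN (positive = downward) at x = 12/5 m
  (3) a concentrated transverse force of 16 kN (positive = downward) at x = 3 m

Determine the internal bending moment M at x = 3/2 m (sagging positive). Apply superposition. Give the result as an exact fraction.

Load 1 — uniform load w=-9 kN/m over full span:
  M_1 = -w(L-x)²/2 = -(-9)·(6-(3/2))²/2 = 729/8 kN·m
Load 2 — point force P=10 kN at a=12/5 m (b=L-a=18/5):
  M_2 = -P(a-x)  [x≤a] = -10·((12/5)-(3/2)) = -9 kN·m
Load 3 — point force P=16 kN at a=3 m (b=L-a=3):
  M_3 = -P(a-x)  [x≤a] = -16·(3-(3/2)) = -24 kN·m
Superposition: M = Σ M_i = 465/8 kN·m ≈ 58.125000 kN·m

M(3/2) = 465/8 kN·m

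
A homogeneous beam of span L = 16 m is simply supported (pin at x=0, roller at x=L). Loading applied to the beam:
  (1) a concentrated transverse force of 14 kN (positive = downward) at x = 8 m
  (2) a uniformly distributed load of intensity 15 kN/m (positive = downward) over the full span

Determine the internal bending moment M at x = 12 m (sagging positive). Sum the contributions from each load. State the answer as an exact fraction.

M(12) = 388 kN·m

Load 1 — point force P=14 kN at a=8 m (b=L-a=8):
  M_1 = Pa(L-x)/L  [x>a] = 14·8·(16-12)/16 = 28 kN·m
Load 2 — uniform load w=15 kN/m over full span:
  M_2 = wx(L-x)/2 = 15·12·(16-12)/2 = 360 kN·m
Superposition: M = Σ M_i = 388 kN·m ≈ 388.000000 kN·m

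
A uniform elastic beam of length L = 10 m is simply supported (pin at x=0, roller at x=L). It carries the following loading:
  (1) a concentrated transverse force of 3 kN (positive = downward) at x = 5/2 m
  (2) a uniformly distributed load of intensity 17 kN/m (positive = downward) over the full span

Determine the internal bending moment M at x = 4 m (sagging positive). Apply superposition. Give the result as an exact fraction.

M(4) = 417/2 kN·m

Load 1 — point force P=3 kN at a=5/2 m (b=L-a=15/2):
  M_1 = Pa(L-x)/L  [x>a] = 3·(5/2)·(10-4)/10 = 9/2 kN·m
Load 2 — uniform load w=17 kN/m over full span:
  M_2 = wx(L-x)/2 = 17·4·(10-4)/2 = 204 kN·m
Superposition: M = Σ M_i = 417/2 kN·m ≈ 208.500000 kN·m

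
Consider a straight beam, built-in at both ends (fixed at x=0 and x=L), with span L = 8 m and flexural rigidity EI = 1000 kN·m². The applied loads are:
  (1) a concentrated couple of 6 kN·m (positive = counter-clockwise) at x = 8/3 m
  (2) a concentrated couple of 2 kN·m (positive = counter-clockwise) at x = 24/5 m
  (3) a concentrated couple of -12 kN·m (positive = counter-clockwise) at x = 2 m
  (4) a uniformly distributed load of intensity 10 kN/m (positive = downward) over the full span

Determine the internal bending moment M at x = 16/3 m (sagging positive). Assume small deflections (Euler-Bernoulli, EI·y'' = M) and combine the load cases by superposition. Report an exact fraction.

M(16/3) = 15427/900 kN·m

Load 1 — applied couple M₀=6 kN·m at a=8/3 m (b=L-a=16/3):
  M_1 = R_Ax - M_A - M₀  [x>a] with R_A=1, M_A=0 = 1·(16/3) - 0 - 6 = -2/3 kN·m
Load 2 — applied couple M₀=2 kN·m at a=24/5 m (b=L-a=16/5):
  M_2 = R_Ax - M_A - M₀  [x>a] with R_A=9/25, M_A=16/25 = (9/25)·(16/3) - (16/25) - 2 = -18/25 kN·m
Load 3 — applied couple M₀=-12 kN·m at a=2 m (b=L-a=6):
  M_3 = R_Ax - M_A - M₀  [x>a] with R_A=-27/16, M_A=9/4 = (-27/16)·(16/3) - (9/4) - (-12) = 3/4 kN·m
Load 4 — uniform load w=10 kN/m over full span:
  M_4 = wLx/2 - wL²/12 - wx²/2 = 10·8·(16/3)/2 - 10·8²/12 - 10·(16/3)²/2 = 160/9 kN·m
Superposition: M = Σ M_i = 15427/900 kN·m ≈ 17.141111 kN·m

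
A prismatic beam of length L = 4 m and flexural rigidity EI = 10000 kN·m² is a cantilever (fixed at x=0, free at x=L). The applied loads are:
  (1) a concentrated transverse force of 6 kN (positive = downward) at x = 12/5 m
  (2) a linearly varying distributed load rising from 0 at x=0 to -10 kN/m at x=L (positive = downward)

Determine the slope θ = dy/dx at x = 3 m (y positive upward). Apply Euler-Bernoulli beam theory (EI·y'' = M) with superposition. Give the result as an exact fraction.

θ(3) = 24463/4000000 rad

Load 1 — point force P=6 kN at a=12/5 m (b=L-a=8/5):
  θ_1 = -Pa²/(2EI)  [x>a] = -6·(12/5)²/(2·10000) = -27/15625 rad
Load 2 — triangular load w₀=-10 kN/m (0→w₀ over full span):
  θ_2 = (w₀Lx²/4-w₀L²x/3-w₀x⁴/(24L))/EI = ((-10)·4·3²/4-(-10)·4²·3/3-(-10)·3⁴/(24·4))/10000 = 251/32000 rad
Superposition: θ = Σ θ_i = 24463/4000000 rad ≈ 0.006116 rad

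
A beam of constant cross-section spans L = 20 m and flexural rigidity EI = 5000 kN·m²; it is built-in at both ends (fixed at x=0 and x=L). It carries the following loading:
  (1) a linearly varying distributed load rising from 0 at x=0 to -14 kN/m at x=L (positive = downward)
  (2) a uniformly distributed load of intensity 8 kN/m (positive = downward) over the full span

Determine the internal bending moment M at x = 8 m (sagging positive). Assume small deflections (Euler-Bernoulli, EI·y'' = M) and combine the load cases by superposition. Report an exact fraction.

M(8) = 416/15 kN·m

Load 1 — triangular load w₀=-14 kN/m (0→w₀ over full span):
  M_1 = 3w₀Lx/20 - w₀L²/30 - w₀x³/(6L) = 3·(-14)·20·8/20 - (-14)·20²/30 - (-14)·8³/(6·20) = -448/5 kN·m
Load 2 — uniform load w=8 kN/m over full span:
  M_2 = wLx/2 - wL²/12 - wx²/2 = 8·20·8/2 - 8·20²/12 - 8·8²/2 = 352/3 kN·m
Superposition: M = Σ M_i = 416/15 kN·m ≈ 27.733333 kN·m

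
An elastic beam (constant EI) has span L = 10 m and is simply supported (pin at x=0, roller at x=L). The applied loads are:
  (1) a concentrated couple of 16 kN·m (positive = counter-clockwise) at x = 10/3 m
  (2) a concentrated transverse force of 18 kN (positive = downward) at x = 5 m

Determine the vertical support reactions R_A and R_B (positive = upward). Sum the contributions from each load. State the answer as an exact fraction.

Load 1 — applied couple M₀=16 kN·m at a=10/3 m (b=L-a=20/3):
  R_A = M₀/L = 16/10 = 8/5 kN
  R_B = -M₀/L = -16/10 = -8/5 kN
Load 2 — point force P=18 kN at a=5 m (b=L-a=5):
  R_A = Pb/L = 18·5/10 = 9 kN
  R_B = Pa/L = 18·5/10 = 9 kN
Superposition: R_A = 53/5 kN, R_B = 37/5 kN

R_A = 53/5 kN, R_B = 37/5 kN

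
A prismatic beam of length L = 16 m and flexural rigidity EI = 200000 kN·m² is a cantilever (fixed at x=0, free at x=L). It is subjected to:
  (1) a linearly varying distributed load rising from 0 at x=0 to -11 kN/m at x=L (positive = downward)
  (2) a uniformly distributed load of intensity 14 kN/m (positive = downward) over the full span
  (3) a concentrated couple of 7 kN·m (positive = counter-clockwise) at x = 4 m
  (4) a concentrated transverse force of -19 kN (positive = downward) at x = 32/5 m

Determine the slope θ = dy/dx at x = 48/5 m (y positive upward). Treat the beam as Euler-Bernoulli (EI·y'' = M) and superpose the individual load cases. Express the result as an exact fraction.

Load 1 — triangular load w₀=-11 kN/m (0→w₀ over full span):
  θ_1 = (w₀Lx²/4-w₀L²x/3-w₀x⁴/(24L))/EI = ((-11)·16·(48/5)²/4-(-11)·16²·(48/5)/3-(-11)·(48/5)⁴/(24·16))/200000 = 50776/1953125 rad
Load 2 — uniform load w=14 kN/m over full span:
  θ_2 = -wx(x²-3Lx+3L²)/(6EI) = -14·(48/5)·((48/5)²-3·16·(48/5)+3·16²)/(6·200000) = -17472/390625 rad
Load 3 — applied couple M₀=7 kN·m at a=4 m (b=L-a=12):
  θ_3 = M₀a/EI  [x>a] = 7·4/200000 = 7/50000 rad
Load 4 — point force P=-19 kN at a=32/5 m (b=L-a=48/5):
  θ_4 = -Pa²/(2EI)  [x>a] = -(-19)·(32/5)²/(2·200000) = 152/78125 rad
Superposition: θ = Σ θ_i = -520169/31250000 rad ≈ -0.016645 rad

θ(48/5) = -520169/31250000 rad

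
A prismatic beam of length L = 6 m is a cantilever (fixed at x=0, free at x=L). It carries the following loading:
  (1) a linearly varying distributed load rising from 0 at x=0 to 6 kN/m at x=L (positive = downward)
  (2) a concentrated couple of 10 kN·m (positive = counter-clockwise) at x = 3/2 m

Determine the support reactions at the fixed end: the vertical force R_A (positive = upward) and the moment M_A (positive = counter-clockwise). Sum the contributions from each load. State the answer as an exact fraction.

Load 1 — triangular load w₀=6 kN/m (0→w₀ over full span):
  R_A = w₀L/2 = 6·6/2 = 18 kN
  M_A = w₀L²/3 = 6·6²/3 = 72 kN·m
Load 2 — applied couple M₀=10 kN·m at a=3/2 m (b=L-a=9/2):
  R_A = 0 kN
  M_A = -M₀ = -10 kN·m
Superposition: R_A = 18 kN, M_A = 62 kN·m

R_A = 18 kN, M_A = 62 kN·m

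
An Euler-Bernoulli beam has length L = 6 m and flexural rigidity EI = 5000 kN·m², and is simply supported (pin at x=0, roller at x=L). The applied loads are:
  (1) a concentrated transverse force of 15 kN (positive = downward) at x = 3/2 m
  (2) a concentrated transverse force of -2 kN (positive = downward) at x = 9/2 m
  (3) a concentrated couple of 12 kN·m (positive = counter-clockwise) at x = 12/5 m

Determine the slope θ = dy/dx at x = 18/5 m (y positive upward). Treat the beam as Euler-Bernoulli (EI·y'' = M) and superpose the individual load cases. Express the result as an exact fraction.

Load 1 — point force P=15 kN at a=3/2 m (b=L-a=9/2):
  θ_1 = -Pa(2L²-6Lx+3x²+a²)/(6LEI)  [x>a] = -15·(3/2)·(2·6²-6·6·(18/5)+3·(18/5)²+(3/2)²)/(6·6·5000) = 1647/800000 rad
Load 2 — point force P=-2 kN at a=9/2 m (b=L-a=3/2):
  θ_2 = -Pb(L²-b²-3x²)/(6LEI)  [x≤a] = -(-2)·(3/2)·(6²-(3/2)²-3·(18/5)²)/(6·6·5000) = -171/2000000 rad
Load 3 — applied couple M₀=12 kN·m at a=12/5 m (b=L-a=18/5):
  θ_3 = (M₀x²/(2L)-M₀(x-a)+C₁)/EI  [x>a] with C₁=M₀(3b²-L²)/(6L)=24/25 = (12·(18/5)²/(2·6)-12·((18/5)-(12/5))+(24/25))/5000 = -3/31250 rad
Superposition: θ = Σ θ_i = 7509/4000000 rad ≈ 0.001877 rad

θ(18/5) = 7509/4000000 rad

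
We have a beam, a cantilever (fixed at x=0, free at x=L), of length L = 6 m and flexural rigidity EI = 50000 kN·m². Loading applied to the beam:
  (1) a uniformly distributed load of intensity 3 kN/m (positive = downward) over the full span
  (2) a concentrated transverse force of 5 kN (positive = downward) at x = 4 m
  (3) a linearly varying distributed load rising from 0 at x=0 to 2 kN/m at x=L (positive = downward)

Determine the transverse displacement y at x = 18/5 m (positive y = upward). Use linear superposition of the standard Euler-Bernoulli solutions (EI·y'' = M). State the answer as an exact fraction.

y(18/5) = -3376647/390625000 m

Load 1 — uniform load w=3 kN/m over full span:
  y_1 = -wx²(x²-4Lx+6L²)/(24EI) = -3·(18/5)²·((18/5)²-4·6·(18/5)+6·6²)/(24·50000) = -72171/15625000 m
Load 2 — point force P=5 kN at a=4 m (b=L-a=2):
  y_2 = -Px²(3a-x)/(6EI)  [x≤a] = -5·(18/5)²·(3·4-(18/5))/(6·50000) = -567/312500 m
Load 3 — triangular load w₀=2 kN/m (0→w₀ over full span):
  y_3 = (w₀Lx³/12-w₀L²x²/6-w₀x⁵/(120L))/EI = (2·6·(18/5)³/12-2·6²·(18/5)²/6-2·(18/5)⁵/(120·6))/50000 = -431811/195312500 m
Superposition: y = Σ y_i = -3376647/390625000 m ≈ -0.008644 m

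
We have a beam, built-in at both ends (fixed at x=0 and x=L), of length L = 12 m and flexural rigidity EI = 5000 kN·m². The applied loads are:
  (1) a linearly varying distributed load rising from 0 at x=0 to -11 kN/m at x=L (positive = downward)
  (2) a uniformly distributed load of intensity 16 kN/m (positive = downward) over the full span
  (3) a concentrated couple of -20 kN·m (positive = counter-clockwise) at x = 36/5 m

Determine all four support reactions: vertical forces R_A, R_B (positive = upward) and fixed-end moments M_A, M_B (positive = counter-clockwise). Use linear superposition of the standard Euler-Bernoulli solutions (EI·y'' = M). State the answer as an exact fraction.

Load 1 — triangular load w₀=-11 kN/m (0→w₀ over full span):
  R_A = 3w₀L/20 = 3·(-11)·12/20 = -99/5 kN
  M_A = w₀L²/30 = (-11)·12²/30 = -264/5 kN·m
  R_B = 7w₀L/20 = 7·(-11)·12/20 = -231/5 kN
  M_B = -w₀L²/20 = -(-11)·12²/20 = 396/5 kN·m
Load 2 — uniform load w=16 kN/m over full span:
  R_A = wL/2 = 16·12/2 = 96 kN
  M_A = wL²/12 = 16·12²/12 = 192 kN·m
  R_B = wL/2 = 16·12/2 = 96 kN
  M_B = -wL²/12 = -16·12²/12 = -192 kN·m
Load 3 — applied couple M₀=-20 kN·m at a=36/5 m (b=L-a=24/5):
  R_A = 6M₀ab/L³ = 6·(-20)·(36/5)·(24/5)/12³ = -12/5 kN
  M_A = M₀b(2a-b)/L² = (-20)·(24/5)·(2·(36/5)-(24/5))/12² = -32/5 kN·m
  R_B = -6M₀ab/L³ = -6·(-20)·(36/5)·(24/5)/12³ = 12/5 kN
  M_B = M₀a(2b-a)/L² = (-20)·(36/5)·(2·(24/5)-(36/5))/12² = -12/5 kN·m
Superposition: R_A = 369/5 kN, M_A = 664/5 kN·m, R_B = 261/5 kN, M_B = -576/5 kN·m

R_A = 369/5 kN, M_A = 664/5 kN·m, R_B = 261/5 kN, M_B = -576/5 kN·m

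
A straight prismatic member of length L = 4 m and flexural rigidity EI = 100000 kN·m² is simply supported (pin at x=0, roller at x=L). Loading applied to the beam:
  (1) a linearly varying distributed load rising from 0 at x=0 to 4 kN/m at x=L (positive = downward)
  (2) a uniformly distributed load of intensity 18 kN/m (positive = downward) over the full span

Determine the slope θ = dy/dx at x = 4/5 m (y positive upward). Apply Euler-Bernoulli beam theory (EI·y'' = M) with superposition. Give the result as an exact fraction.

Load 1 — triangular load w₀=4 kN/m (0→w₀ over full span):
  θ_1 = -w₀(7L⁴-30L²x²+15x⁴)/(360LEI) = -4·(7·4⁴-30·4²·(4/5)²+15·(4/5)⁴)/(360·4·100000) = -728/17578125 rad
Load 2 — uniform load w=18 kN/m over full span:
  θ_2 = -w(L³-6Lx²+4x³)/(24EI) = -18·(4³-6·4·(4/5)²+4·(4/5)³)/(24·100000) = -297/781250 rad
Superposition: θ = Σ θ_i = -14821/35156250 rad ≈ -0.000422 rad

θ(4/5) = -14821/35156250 rad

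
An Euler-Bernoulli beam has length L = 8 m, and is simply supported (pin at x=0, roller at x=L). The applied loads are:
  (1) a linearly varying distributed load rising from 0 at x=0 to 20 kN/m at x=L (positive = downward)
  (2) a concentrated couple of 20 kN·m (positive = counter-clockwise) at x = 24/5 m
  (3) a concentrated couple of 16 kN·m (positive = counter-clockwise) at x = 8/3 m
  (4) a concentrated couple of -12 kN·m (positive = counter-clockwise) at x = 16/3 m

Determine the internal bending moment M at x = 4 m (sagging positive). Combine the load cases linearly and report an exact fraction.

Load 1 — triangular load w₀=20 kN/m (0→w₀ over full span):
  M_1 = w₀Lx/6 - w₀x³/(6L) = 20·8·4/6 - 20·4³/(6·8) = 80 kN·m
Load 2 — applied couple M₀=20 kN·m at a=24/5 m (b=L-a=16/5):
  M_2 = M₀x/L  [x≤a] = 20·4/8 = 10 kN·m
Load 3 — applied couple M₀=16 kN·m at a=8/3 m (b=L-a=16/3):
  M_3 = M₀x/L - M₀  [x>a] = 16·4/8 - 16 = -8 kN·m
Load 4 — applied couple M₀=-12 kN·m at a=16/3 m (b=L-a=8/3):
  M_4 = M₀x/L  [x≤a] = (-12)·4/8 = -6 kN·m
Superposition: M = Σ M_i = 76 kN·m ≈ 76.000000 kN·m

M(4) = 76 kN·m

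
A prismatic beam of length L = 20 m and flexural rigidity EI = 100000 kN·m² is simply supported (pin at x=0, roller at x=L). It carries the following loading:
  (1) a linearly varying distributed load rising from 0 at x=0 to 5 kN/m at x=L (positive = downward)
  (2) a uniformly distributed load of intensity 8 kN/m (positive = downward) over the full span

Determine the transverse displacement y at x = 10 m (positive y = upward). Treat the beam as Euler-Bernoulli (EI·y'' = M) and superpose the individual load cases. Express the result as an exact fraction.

y(10) = -7/32 m

Load 1 — triangular load w₀=5 kN/m (0→w₀ over full span):
  y_1 = -w₀x(7L⁴-10L²x²+3x⁴)/(360LEI) = -5·10·(7·20⁴-10·20²·10²+3·10⁴)/(360·20·100000) = -5/96 m
Load 2 — uniform load w=8 kN/m over full span:
  y_2 = -wx(L³-2Lx²+x³)/(24EI) = -8·10·(20³-2·20·10²+10³)/(24·100000) = -1/6 m
Superposition: y = Σ y_i = -7/32 m ≈ -0.218750 m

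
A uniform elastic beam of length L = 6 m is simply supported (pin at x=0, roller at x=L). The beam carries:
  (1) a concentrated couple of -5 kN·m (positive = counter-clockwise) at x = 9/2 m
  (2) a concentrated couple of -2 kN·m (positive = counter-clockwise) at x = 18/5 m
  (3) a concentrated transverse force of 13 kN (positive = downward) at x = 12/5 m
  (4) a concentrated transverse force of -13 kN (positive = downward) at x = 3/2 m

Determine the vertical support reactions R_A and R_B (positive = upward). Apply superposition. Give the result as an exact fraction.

Load 1 — applied couple M₀=-5 kN·m at a=9/2 m (b=L-a=3/2):
  R_A = M₀/L = (-5)/6 = -5/6 kN
  R_B = -M₀/L = -(-5)/6 = 5/6 kN
Load 2 — applied couple M₀=-2 kN·m at a=18/5 m (b=L-a=12/5):
  R_A = M₀/L = (-2)/6 = -1/3 kN
  R_B = -M₀/L = -(-2)/6 = 1/3 kN
Load 3 — point force P=13 kN at a=12/5 m (b=L-a=18/5):
  R_A = Pb/L = 13·(18/5)/6 = 39/5 kN
  R_B = Pa/L = 13·(12/5)/6 = 26/5 kN
Load 4 — point force P=-13 kN at a=3/2 m (b=L-a=9/2):
  R_A = Pb/L = (-13)·(9/2)/6 = -39/4 kN
  R_B = Pa/L = (-13)·(3/2)/6 = -13/4 kN
Superposition: R_A = -187/60 kN, R_B = 187/60 kN

R_A = -187/60 kN, R_B = 187/60 kN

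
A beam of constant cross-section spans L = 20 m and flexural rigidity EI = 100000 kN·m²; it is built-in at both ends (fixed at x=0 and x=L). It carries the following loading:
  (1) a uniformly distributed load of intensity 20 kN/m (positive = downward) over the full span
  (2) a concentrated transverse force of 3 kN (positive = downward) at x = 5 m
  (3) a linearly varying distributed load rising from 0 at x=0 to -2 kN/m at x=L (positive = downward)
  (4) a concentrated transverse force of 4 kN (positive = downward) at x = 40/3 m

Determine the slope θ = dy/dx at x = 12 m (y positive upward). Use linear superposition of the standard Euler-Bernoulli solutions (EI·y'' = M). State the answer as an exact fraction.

θ(12) = 56291/9000000 rad

Load 1 — uniform load w=20 kN/m over full span:
  θ_1 = -wx(L-x)(L-2x)/(12EI) = -20·12·(20-12)·(20-2·12)/(12·100000) = 4/625 rad
Load 2 — point force P=3 kN at a=5 m (b=L-a=15):
  θ_2 = Pa²(L-x)(2bL-(3b+a)(L-x))/(2L³EI)  [x>a] = 3·5²·(20-12)·(2·15·20-(3·15+5)·(20-12))/(2·20³·100000) = 3/40000 rad
Load 3 — triangular load w₀=-2 kN/m (0→w₀ over full span):
  θ_3 = -w₀(2x(L-x)(L-2x)(x+2L)+x²(L-x)²)/(120LEI) = -(-2)·(2·12·(20-12)·(20-2·12)·(12+2·20)+12²·(20-12)²)/(120·20·100000) = -4/15625 rad
Load 4 — point force P=4 kN at a=40/3 m (b=L-a=20/3):
  θ_4 = -Pb²x(2aL-(3a+b)x)/(2L³EI)  [x≤a] = -4·(20/3)²·12·(2·(40/3)·20-(3·(40/3)+(20/3))·12)/(2·20³·100000) = 1/28125 rad
Superposition: θ = Σ θ_i = 56291/9000000 rad ≈ 0.006255 rad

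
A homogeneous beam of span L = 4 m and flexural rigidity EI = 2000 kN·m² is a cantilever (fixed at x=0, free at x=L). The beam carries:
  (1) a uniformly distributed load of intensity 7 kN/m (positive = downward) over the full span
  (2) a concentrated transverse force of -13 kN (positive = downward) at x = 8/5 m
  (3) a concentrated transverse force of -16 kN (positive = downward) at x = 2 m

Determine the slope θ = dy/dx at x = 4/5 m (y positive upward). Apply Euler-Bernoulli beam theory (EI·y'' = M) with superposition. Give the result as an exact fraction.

Load 1 — uniform load w=7 kN/m over full span:
  θ_1 = -wx(x²-3Lx+3L²)/(6EI) = -7·(4/5)·((4/5)²-3·4·(4/5)+3·4²)/(6·2000) = -854/46875 rad
Load 2 — point force P=-13 kN at a=8/5 m (b=L-a=12/5):
  θ_2 = -Px(2a-x)/(2EI)  [x≤a] = -(-13)·(4/5)·(2·(8/5)-(4/5))/(2·2000) = 39/6250 rad
Load 3 — point force P=-16 kN at a=2 m (b=L-a=2):
  θ_3 = -Px(2a-x)/(2EI)  [x≤a] = -(-16)·(4/5)·(2·2-(4/5))/(2·2000) = 32/3125 rad
Superposition: θ = Σ θ_i = -163/93750 rad ≈ -0.001739 rad

θ(4/5) = -163/93750 rad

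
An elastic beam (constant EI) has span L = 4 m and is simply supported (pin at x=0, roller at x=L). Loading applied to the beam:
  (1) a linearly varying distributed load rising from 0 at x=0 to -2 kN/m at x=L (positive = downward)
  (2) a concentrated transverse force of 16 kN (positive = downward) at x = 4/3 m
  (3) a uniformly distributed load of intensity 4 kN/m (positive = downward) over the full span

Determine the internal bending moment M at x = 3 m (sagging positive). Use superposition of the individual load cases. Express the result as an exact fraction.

Load 1 — triangular load w₀=-2 kN/m (0→w₀ over full span):
  M_1 = w₀Lx/6 - w₀x³/(6L) = (-2)·4·3/6 - (-2)·3³/(6·4) = -7/4 kN·m
Load 2 — point force P=16 kN at a=4/3 m (b=L-a=8/3):
  M_2 = Pa(L-x)/L  [x>a] = 16·(4/3)·(4-3)/4 = 16/3 kN·m
Load 3 — uniform load w=4 kN/m over full span:
  M_3 = wx(L-x)/2 = 4·3·(4-3)/2 = 6 kN·m
Superposition: M = Σ M_i = 115/12 kN·m ≈ 9.583333 kN·m

M(3) = 115/12 kN·m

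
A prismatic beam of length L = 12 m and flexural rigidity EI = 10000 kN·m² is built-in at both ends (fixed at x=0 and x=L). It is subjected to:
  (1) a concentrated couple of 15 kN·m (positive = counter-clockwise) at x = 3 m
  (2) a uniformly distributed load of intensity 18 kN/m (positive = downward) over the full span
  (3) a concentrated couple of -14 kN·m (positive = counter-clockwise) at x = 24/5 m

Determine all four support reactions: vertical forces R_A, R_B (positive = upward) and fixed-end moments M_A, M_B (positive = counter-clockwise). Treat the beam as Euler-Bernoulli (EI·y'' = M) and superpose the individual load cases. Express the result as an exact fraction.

Load 1 — applied couple M₀=15 kN·m at a=3 m (b=L-a=9):
  R_A = 6M₀ab/L³ = 6·15·3·9/12³ = 45/32 kN
  M_A = M₀b(2a-b)/L² = 15·9·(2·3-9)/12² = -45/16 kN·m
  R_B = -6M₀ab/L³ = -6·15·3·9/12³ = -45/32 kN
  M_B = M₀a(2b-a)/L² = 15·3·(2·9-3)/12² = 75/16 kN·m
Load 2 — uniform load w=18 kN/m over full span:
  R_A = wL/2 = 18·12/2 = 108 kN
  M_A = wL²/12 = 18·12²/12 = 216 kN·m
  R_B = wL/2 = 18·12/2 = 108 kN
  M_B = -wL²/12 = -18·12²/12 = -216 kN·m
Load 3 — applied couple M₀=-14 kN·m at a=24/5 m (b=L-a=36/5):
  R_A = 6M₀ab/L³ = 6·(-14)·(24/5)·(36/5)/12³ = -42/25 kN
  M_A = M₀b(2a-b)/L² = (-14)·(36/5)·(2·(24/5)-(36/5))/12² = -42/25 kN·m
  R_B = -6M₀ab/L³ = -6·(-14)·(24/5)·(36/5)/12³ = 42/25 kN
  M_B = M₀a(2b-a)/L² = (-14)·(24/5)·(2·(36/5)-(24/5))/12² = -112/25 kN·m
Superposition: R_A = 86181/800 kN, M_A = 84603/400 kN·m, R_B = 86619/800 kN, M_B = -86317/400 kN·m

R_A = 86181/800 kN, M_A = 84603/400 kN·m, R_B = 86619/800 kN, M_B = -86317/400 kN·m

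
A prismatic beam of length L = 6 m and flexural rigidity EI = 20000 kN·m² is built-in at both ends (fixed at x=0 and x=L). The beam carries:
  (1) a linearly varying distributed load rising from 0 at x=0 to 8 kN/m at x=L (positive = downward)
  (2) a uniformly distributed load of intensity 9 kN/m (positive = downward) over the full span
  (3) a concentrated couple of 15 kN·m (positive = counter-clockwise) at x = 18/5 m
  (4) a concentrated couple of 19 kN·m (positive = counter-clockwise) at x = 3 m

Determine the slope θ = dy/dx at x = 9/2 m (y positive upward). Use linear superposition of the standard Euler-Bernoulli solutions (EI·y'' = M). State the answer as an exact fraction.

Load 1 — triangular load w₀=8 kN/m (0→w₀ over full span):
  θ_1 = -w₀(2x(L-x)(L-2x)(x+2L)+x²(L-x)²)/(120LEI) = -8·(2·(9/2)·(6-(9/2))·(6-2·(9/2))·((9/2)+2·6)+(9/2)²·(6-(9/2))²)/(120·6·20000) = 1107/3200000 rad
Load 2 — uniform load w=9 kN/m over full span:
  θ_2 = -wx(L-x)(L-2x)/(12EI) = -9·(9/2)·(6-(9/2))·(6-2·(9/2))/(12·20000) = 243/320000 rad
Load 3 — applied couple M₀=15 kN·m at a=18/5 m (b=L-a=12/5):
  θ_3 = (R_Ax²/2 - M_Ax - M₀(x-a))/EI  [x>a] with R_A=18/5, M_A=24/5 = ((18/5)·(9/2)²/2 - (24/5)·(9/2) - 15·((9/2)-(18/5)))/20000 = 27/400000 rad
Load 4 — applied couple M₀=19 kN·m at a=3 m (b=L-a=3):
  θ_4 = (R_Ax²/2 - M_Ax - M₀(x-a))/EI  [x>a] with R_A=19/4, M_A=19/4 = ((19/4)·(9/2)²/2 - (19/4)·(9/2) - 19·((9/2)-3))/20000 = -57/640000 rad
Superposition: θ = Σ θ_i = 867/800000 rad ≈ 0.001084 rad

θ(9/2) = 867/800000 rad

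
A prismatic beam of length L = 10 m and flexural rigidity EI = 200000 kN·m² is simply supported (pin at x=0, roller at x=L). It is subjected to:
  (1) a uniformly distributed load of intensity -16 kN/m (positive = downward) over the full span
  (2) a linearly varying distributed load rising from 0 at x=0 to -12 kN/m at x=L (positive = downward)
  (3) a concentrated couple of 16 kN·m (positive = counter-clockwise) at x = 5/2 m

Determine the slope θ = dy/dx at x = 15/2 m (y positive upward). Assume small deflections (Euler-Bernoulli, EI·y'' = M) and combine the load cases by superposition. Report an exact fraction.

Load 1 — uniform load w=-16 kN/m over full span:
  θ_1 = -w(L³-6Lx²+4x³)/(24EI) = -(-16)·(10³-6·10·(15/2)²+4·(15/2)³)/(24·200000) = -11/4800 rad
Load 2 — triangular load w₀=-12 kN/m (0→w₀ over full span):
  θ_2 = -w₀(7L⁴-30L²x²+15x⁴)/(360LEI) = -(-12)·(7·10⁴-30·10²·(15/2)²+15·(15/2)⁴)/(360·10·200000) = -1313/1536000 rad
Load 3 — applied couple M₀=16 kN·m at a=5/2 m (b=L-a=15/2):
  θ_3 = (M₀x²/(2L)-M₀(x-a)+C₁)/EI  [x>a] with C₁=M₀(3b²-L²)/(6L)=55/3 = (16·(15/2)²/(2·10)-16·((15/2)-(5/2))+(55/3))/200000 = -1/12000 rad
Superposition: θ = Σ θ_i = -4961/1536000 rad ≈ -0.003230 rad

θ(15/2) = -4961/1536000 rad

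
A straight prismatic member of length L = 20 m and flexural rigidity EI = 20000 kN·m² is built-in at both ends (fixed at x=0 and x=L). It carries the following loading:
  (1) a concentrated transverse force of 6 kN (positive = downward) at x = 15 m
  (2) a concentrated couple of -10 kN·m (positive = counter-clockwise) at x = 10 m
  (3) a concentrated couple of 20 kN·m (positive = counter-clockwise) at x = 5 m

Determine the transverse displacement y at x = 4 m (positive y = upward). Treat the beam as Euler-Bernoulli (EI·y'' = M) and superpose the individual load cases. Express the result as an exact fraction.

y(4) = 19/20000 m

Load 1 — point force P=6 kN at a=15 m (b=L-a=5):
  y_1 = -Pb²x²(3aL-(3a+b)x)/(6L³EI)  [x≤a] = -6·5²·4²·(3·15·20-(3·15+5)·4)/(6·20³·20000) = -7/4000 m
Load 2 — applied couple M₀=-10 kN·m at a=10 m (b=L-a=10):
  y_2 = (R_Ax³/6 - M_Ax²/2)/EI  [x≤a] with R_A=-3/4, M_A=-5/2 = ((-3/4)·4³/6 - (-5/2)·4²/2)/20000 = 3/5000 m
Load 3 — applied couple M₀=20 kN·m at a=5 m (b=L-a=15):
  y_3 = (R_Ax³/6 - M_Ax²/2)/EI  [x≤a] with R_A=9/8, M_A=-15/4 = ((9/8)·4³/6 - (-15/4)·4²/2)/20000 = 21/10000 m
Superposition: y = Σ y_i = 19/20000 m ≈ 0.000950 m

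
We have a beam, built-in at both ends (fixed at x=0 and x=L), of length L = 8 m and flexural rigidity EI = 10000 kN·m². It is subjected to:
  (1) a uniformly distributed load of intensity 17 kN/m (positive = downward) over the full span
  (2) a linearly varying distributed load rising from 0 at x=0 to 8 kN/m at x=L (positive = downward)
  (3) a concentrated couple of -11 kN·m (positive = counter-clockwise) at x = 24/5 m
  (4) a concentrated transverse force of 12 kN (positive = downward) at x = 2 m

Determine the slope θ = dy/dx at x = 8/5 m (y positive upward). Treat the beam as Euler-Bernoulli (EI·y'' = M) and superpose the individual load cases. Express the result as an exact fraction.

θ(8/5) = -21203/2343750 rad

Load 1 — uniform load w=17 kN/m over full span:
  θ_1 = -wx(L-x)(L-2x)/(12EI) = -17·(8/5)·(8-(8/5))·(8-2·(8/5))/(12·10000) = -544/78125 rad
Load 2 — triangular load w₀=8 kN/m (0→w₀ over full span):
  θ_2 = -w₀(2x(L-x)(L-2x)(x+2L)+x²(L-x)²)/(120LEI) = -8·(2·(8/5)·(8-(8/5))·(8-2·(8/5))·((8/5)+2·8)+(8/5)²·(8-(8/5))²)/(120·8·10000) = -1792/1171875 rad
Load 3 — applied couple M₀=-11 kN·m at a=24/5 m (b=L-a=16/5):
  θ_3 = (R_Ax²/2 - M_Ax)/EI  [x≤a] with R_A=-99/50, M_A=-88/25 = ((-99/50)·(8/5)²/2 - (-88/25)·(8/5))/10000 = 121/390625 rad
Load 4 — point force P=12 kN at a=2 m (b=L-a=6):
  θ_4 = -Pb²x(2aL-(3a+b)x)/(2L³EI)  [x≤a] = -12·6²·(8/5)·(2·2·8-(3·2+6)·(8/5))/(2·8³·10000) = -27/31250 rad
Superposition: θ = Σ θ_i = -21203/2343750 rad ≈ -0.009047 rad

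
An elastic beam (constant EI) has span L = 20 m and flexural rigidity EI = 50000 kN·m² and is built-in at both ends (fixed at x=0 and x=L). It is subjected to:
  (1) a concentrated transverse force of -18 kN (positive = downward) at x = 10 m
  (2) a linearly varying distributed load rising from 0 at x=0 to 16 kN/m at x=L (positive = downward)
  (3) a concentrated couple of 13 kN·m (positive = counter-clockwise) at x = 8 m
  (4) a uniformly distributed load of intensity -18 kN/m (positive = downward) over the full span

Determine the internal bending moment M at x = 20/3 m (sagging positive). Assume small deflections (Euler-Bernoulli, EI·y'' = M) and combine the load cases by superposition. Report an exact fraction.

Load 1 — point force P=-18 kN at a=10 m (b=L-a=10):
  M_1 = Pb²(3a+b)x/L³ - Pab²/L²  [x≤a] = (-18)·10²·(3·10+10)·(20/3)/20³ - (-18)·10·10²/20² = -15 kN·m
Load 2 — triangular load w₀=16 kN/m (0→w₀ over full span):
  M_2 = 3w₀Lx/20 - w₀L²/30 - w₀x³/(6L) = 3·16·20·(20/3)/20 - 16·20²/30 - 16·(20/3)³/(6·20) = 5440/81 kN·m
Load 3 — applied couple M₀=13 kN·m at a=8 m (b=L-a=12):
  M_3 = R_Ax - M_A  [x≤a] with R_A=117/125, M_A=39/25 = (117/125)·(20/3) - (39/25) = 117/25 kN·m
Load 4 — uniform load w=-18 kN/m over full span:
  M_4 = wLx/2 - wL²/12 - wx²/2 = (-18)·20·(20/3)/2 - (-18)·20²/12 - (-18)·(20/3)²/2 = -200 kN·m
Superposition: M = Σ M_i = -289898/2025 kN·m ≈ -143.159506 kN·m

M(20/3) = -289898/2025 kN·m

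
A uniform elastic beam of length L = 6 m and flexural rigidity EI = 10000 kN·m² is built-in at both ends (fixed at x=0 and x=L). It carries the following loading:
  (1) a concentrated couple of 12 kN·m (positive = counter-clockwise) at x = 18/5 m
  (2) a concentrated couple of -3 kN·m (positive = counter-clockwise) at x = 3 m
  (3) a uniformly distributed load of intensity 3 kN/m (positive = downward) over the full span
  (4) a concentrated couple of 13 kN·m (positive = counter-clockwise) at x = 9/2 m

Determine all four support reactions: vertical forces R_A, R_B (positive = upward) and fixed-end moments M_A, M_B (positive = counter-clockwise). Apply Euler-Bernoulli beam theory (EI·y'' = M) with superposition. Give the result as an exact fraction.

R_A = 5427/400 kN, M_A = 6461/400 kN·m, R_B = 1773/400 kN, M_B = -4299/400 kN·m

Load 1 — applied couple M₀=12 kN·m at a=18/5 m (b=L-a=12/5):
  R_A = 6M₀ab/L³ = 6·12·(18/5)·(12/5)/6³ = 72/25 kN
  M_A = M₀b(2a-b)/L² = 12·(12/5)·(2·(18/5)-(12/5))/6² = 96/25 kN·m
  R_B = -6M₀ab/L³ = -6·12·(18/5)·(12/5)/6³ = -72/25 kN
  M_B = M₀a(2b-a)/L² = 12·(18/5)·(2·(12/5)-(18/5))/6² = 36/25 kN·m
Load 2 — applied couple M₀=-3 kN·m at a=3 m (b=L-a=3):
  R_A = 6M₀ab/L³ = 6·(-3)·3·3/6³ = -3/4 kN
  M_A = M₀b(2a-b)/L² = (-3)·3·(2·3-3)/6² = -3/4 kN·m
  R_B = -6M₀ab/L³ = -6·(-3)·3·3/6³ = 3/4 kN
  M_B = M₀a(2b-a)/L² = (-3)·3·(2·3-3)/6² = -3/4 kN·m
Load 3 — uniform load w=3 kN/m over full span:
  R_A = wL/2 = 3·6/2 = 9 kN
  M_A = wL²/12 = 3·6²/12 = 9 kN·m
  R_B = wL/2 = 3·6/2 = 9 kN
  M_B = -wL²/12 = -3·6²/12 = -9 kN·m
Load 4 — applied couple M₀=13 kN·m at a=9/2 m (b=L-a=3/2):
  R_A = 6M₀ab/L³ = 6·13·(9/2)·(3/2)/6³ = 39/16 kN
  M_A = M₀b(2a-b)/L² = 13·(3/2)·(2·(9/2)-(3/2))/6² = 65/16 kN·m
  R_B = -6M₀ab/L³ = -6·13·(9/2)·(3/2)/6³ = -39/16 kN
  M_B = M₀a(2b-a)/L² = 13·(9/2)·(2·(3/2)-(9/2))/6² = -39/16 kN·m
Superposition: R_A = 5427/400 kN, M_A = 6461/400 kN·m, R_B = 1773/400 kN, M_B = -4299/400 kN·m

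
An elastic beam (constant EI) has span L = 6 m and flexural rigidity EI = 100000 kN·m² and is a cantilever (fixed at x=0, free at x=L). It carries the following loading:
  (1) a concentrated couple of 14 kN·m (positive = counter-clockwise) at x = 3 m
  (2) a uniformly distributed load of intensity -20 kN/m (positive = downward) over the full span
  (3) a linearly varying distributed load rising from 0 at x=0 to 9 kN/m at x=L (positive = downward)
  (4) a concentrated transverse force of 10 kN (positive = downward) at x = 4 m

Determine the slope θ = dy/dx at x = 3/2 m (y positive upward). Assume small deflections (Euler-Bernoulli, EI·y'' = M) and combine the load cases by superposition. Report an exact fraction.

θ(3/2) = 65679/25600000 rad

Load 1 — applied couple M₀=14 kN·m at a=3 m (b=L-a=3):
  θ_1 = M₀x/EI  [x≤a] = 14·(3/2)/100000 = 21/100000 rad
Load 2 — uniform load w=-20 kN/m over full span:
  θ_2 = -wx(x²-3Lx+3L²)/(6EI) = -(-20)·(3/2)·((3/2)²-3·6·(3/2)+3·6²)/(6·100000) = 333/80000 rad
Load 3 — triangular load w₀=9 kN/m (0→w₀ over full span):
  θ_3 = (w₀Lx²/4-w₀L²x/3-w₀x⁴/(24L))/EI = (9·6·(3/2)²/4-9·6²·(3/2)/3-9·(3/2)⁴/(24·6))/100000 = -33777/25600000 rad
Load 4 — point force P=10 kN at a=4 m (b=L-a=2):
  θ_4 = -Px(2a-x)/(2EI)  [x≤a] = -10·(3/2)·(2·4-(3/2))/(2·100000) = -39/80000 rad
Superposition: θ = Σ θ_i = 65679/25600000 rad ≈ 0.002566 rad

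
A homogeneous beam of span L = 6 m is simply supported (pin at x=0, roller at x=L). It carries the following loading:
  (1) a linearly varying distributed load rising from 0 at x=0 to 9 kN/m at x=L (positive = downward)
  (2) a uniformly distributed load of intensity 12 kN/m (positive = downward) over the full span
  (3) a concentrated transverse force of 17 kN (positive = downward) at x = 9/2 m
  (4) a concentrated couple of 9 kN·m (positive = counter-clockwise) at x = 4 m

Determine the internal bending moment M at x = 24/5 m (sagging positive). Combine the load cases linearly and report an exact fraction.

M(24/5) = 15903/250 kN·m

Load 1 — triangular load w₀=9 kN/m (0→w₀ over full span):
  M_1 = w₀Lx/6 - w₀x³/(6L) = 9·6·(24/5)/6 - 9·(24/5)³/(6·6) = 1944/125 kN·m
Load 2 — uniform load w=12 kN/m over full span:
  M_2 = wx(L-x)/2 = 12·(24/5)·(6-(24/5))/2 = 864/25 kN·m
Load 3 — point force P=17 kN at a=9/2 m (b=L-a=3/2):
  M_3 = Pa(L-x)/L  [x>a] = 17·(9/2)·(6-(24/5))/6 = 153/10 kN·m
Load 4 — applied couple M₀=9 kN·m at a=4 m (b=L-a=2):
  M_4 = M₀x/L - M₀  [x>a] = 9·(24/5)/6 - 9 = -9/5 kN·m
Superposition: M = Σ M_i = 15903/250 kN·m ≈ 63.612000 kN·m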